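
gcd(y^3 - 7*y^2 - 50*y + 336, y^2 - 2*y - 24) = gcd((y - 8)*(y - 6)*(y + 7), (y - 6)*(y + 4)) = y - 6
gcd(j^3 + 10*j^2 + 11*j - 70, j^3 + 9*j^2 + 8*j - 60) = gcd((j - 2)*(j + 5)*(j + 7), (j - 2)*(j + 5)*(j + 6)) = j^2 + 3*j - 10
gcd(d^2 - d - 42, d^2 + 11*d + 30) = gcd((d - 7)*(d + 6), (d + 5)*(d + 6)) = d + 6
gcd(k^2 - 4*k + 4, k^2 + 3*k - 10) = k - 2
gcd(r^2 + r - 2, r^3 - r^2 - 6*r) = r + 2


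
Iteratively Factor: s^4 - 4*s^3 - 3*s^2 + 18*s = (s - 3)*(s^3 - s^2 - 6*s) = (s - 3)^2*(s^2 + 2*s) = (s - 3)^2*(s + 2)*(s)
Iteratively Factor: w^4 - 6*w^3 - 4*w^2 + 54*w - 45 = (w - 1)*(w^3 - 5*w^2 - 9*w + 45) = (w - 5)*(w - 1)*(w^2 - 9) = (w - 5)*(w - 3)*(w - 1)*(w + 3)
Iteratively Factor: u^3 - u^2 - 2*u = (u)*(u^2 - u - 2) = u*(u + 1)*(u - 2)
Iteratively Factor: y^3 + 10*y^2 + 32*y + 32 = (y + 2)*(y^2 + 8*y + 16) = (y + 2)*(y + 4)*(y + 4)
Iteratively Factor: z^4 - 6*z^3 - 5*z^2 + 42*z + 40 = (z - 5)*(z^3 - z^2 - 10*z - 8) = (z - 5)*(z + 1)*(z^2 - 2*z - 8) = (z - 5)*(z - 4)*(z + 1)*(z + 2)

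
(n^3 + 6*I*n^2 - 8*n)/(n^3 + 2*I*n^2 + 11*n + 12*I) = n*(n + 2*I)/(n^2 - 2*I*n + 3)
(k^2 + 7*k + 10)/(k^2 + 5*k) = (k + 2)/k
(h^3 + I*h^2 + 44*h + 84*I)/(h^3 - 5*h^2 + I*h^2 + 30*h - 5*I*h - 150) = (h^2 - 5*I*h + 14)/(h^2 - 5*h*(1 + I) + 25*I)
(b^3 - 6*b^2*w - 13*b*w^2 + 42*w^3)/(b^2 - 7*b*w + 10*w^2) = (-b^2 + 4*b*w + 21*w^2)/(-b + 5*w)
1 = 1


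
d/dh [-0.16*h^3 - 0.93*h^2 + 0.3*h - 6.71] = -0.48*h^2 - 1.86*h + 0.3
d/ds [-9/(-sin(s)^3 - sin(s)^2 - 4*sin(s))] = 9*(-2*sin(s) + 3*cos(s)^2 - 7)*cos(s)/((sin(s)^2 + sin(s) + 4)^2*sin(s)^2)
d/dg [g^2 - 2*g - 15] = 2*g - 2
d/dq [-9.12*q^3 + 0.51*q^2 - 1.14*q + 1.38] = -27.36*q^2 + 1.02*q - 1.14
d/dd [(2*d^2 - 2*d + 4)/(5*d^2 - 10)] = 2*(d^2 - 8*d + 2)/(5*(d^4 - 4*d^2 + 4))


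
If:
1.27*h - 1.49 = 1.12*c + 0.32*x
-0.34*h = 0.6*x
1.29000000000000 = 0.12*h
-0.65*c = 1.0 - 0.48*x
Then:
No Solution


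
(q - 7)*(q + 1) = q^2 - 6*q - 7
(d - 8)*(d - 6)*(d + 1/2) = d^3 - 27*d^2/2 + 41*d + 24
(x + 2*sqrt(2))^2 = x^2 + 4*sqrt(2)*x + 8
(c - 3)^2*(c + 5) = c^3 - c^2 - 21*c + 45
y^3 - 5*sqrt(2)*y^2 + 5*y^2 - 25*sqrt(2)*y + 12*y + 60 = (y + 5)*(y - 3*sqrt(2))*(y - 2*sqrt(2))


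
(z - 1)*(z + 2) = z^2 + z - 2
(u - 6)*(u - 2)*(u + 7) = u^3 - u^2 - 44*u + 84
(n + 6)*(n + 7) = n^2 + 13*n + 42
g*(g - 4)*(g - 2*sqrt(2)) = g^3 - 4*g^2 - 2*sqrt(2)*g^2 + 8*sqrt(2)*g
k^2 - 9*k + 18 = (k - 6)*(k - 3)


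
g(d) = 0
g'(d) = 0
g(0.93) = 0.00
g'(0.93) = 0.00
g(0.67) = 0.00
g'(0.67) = 0.00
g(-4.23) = 0.00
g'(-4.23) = 0.00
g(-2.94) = 0.00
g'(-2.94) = 0.00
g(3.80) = 0.00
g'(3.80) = 0.00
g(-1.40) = 0.00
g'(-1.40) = 0.00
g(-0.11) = 0.00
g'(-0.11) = 0.00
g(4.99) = 0.00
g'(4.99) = 0.00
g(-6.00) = 0.00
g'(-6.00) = 0.00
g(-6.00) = 0.00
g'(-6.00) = 0.00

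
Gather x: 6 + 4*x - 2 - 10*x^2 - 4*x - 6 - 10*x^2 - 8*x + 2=-20*x^2 - 8*x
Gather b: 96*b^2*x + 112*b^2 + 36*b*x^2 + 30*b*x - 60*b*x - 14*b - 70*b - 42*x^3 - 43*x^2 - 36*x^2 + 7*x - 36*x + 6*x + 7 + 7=b^2*(96*x + 112) + b*(36*x^2 - 30*x - 84) - 42*x^3 - 79*x^2 - 23*x + 14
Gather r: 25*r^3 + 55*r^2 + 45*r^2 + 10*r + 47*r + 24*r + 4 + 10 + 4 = 25*r^3 + 100*r^2 + 81*r + 18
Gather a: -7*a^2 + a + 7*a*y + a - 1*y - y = -7*a^2 + a*(7*y + 2) - 2*y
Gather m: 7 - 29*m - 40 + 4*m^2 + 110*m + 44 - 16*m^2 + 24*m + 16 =-12*m^2 + 105*m + 27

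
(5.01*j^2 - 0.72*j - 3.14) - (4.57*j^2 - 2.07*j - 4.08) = 0.44*j^2 + 1.35*j + 0.94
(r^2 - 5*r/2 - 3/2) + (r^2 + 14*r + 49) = 2*r^2 + 23*r/2 + 95/2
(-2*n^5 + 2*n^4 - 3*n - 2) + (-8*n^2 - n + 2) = -2*n^5 + 2*n^4 - 8*n^2 - 4*n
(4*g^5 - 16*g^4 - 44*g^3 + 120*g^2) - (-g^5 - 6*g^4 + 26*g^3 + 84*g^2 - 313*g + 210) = 5*g^5 - 10*g^4 - 70*g^3 + 36*g^2 + 313*g - 210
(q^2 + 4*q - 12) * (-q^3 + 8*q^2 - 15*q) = -q^5 + 4*q^4 + 29*q^3 - 156*q^2 + 180*q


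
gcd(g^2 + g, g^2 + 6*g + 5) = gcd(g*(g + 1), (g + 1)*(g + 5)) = g + 1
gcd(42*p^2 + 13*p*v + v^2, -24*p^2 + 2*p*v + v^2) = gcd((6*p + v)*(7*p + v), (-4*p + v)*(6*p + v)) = 6*p + v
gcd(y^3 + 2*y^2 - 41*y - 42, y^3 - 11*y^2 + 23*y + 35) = y + 1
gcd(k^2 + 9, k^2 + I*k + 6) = k + 3*I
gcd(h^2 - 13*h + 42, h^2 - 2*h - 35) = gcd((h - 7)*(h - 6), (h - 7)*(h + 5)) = h - 7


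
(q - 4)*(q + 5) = q^2 + q - 20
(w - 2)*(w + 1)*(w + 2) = w^3 + w^2 - 4*w - 4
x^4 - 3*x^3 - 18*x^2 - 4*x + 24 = (x - 6)*(x - 1)*(x + 2)^2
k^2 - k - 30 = (k - 6)*(k + 5)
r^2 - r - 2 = (r - 2)*(r + 1)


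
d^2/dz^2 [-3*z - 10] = 0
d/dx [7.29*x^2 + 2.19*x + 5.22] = 14.58*x + 2.19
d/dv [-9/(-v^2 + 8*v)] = 18*(4 - v)/(v^2*(v - 8)^2)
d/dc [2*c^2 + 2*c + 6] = 4*c + 2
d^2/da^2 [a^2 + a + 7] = 2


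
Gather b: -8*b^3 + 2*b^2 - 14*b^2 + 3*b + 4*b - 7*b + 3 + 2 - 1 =-8*b^3 - 12*b^2 + 4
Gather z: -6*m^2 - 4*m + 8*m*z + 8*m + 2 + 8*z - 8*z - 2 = -6*m^2 + 8*m*z + 4*m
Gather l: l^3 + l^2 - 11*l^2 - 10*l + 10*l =l^3 - 10*l^2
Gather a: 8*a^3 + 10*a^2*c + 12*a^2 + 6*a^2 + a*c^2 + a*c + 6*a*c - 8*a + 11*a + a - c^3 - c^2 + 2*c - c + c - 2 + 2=8*a^3 + a^2*(10*c + 18) + a*(c^2 + 7*c + 4) - c^3 - c^2 + 2*c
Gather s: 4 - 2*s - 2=2 - 2*s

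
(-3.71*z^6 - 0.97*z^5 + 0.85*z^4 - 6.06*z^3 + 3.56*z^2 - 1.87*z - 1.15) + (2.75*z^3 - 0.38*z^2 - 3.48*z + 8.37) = -3.71*z^6 - 0.97*z^5 + 0.85*z^4 - 3.31*z^3 + 3.18*z^2 - 5.35*z + 7.22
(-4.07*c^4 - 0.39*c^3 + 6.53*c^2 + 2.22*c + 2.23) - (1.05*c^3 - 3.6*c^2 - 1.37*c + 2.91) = -4.07*c^4 - 1.44*c^3 + 10.13*c^2 + 3.59*c - 0.68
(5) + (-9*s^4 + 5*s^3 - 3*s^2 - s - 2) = -9*s^4 + 5*s^3 - 3*s^2 - s + 3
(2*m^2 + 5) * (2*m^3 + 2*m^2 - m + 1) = 4*m^5 + 4*m^4 + 8*m^3 + 12*m^2 - 5*m + 5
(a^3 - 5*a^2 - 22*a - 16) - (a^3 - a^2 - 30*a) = -4*a^2 + 8*a - 16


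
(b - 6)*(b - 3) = b^2 - 9*b + 18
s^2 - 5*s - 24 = (s - 8)*(s + 3)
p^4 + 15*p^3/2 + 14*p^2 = p^2*(p + 7/2)*(p + 4)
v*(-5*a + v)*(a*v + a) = -5*a^2*v^2 - 5*a^2*v + a*v^3 + a*v^2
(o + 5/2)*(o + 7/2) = o^2 + 6*o + 35/4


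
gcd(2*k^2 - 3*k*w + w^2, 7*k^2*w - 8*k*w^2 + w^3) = -k + w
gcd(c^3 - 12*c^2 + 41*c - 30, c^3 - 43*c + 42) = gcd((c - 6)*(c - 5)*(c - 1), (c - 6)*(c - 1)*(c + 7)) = c^2 - 7*c + 6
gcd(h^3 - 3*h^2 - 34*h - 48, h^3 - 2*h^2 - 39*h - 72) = h^2 - 5*h - 24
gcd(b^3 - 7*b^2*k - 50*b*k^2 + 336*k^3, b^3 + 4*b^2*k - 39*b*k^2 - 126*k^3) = b^2 + b*k - 42*k^2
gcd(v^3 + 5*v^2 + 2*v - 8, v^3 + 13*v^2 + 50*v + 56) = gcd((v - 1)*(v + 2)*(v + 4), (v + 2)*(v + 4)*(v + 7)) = v^2 + 6*v + 8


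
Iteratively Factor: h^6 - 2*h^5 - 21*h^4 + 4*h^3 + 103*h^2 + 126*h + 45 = (h + 1)*(h^5 - 3*h^4 - 18*h^3 + 22*h^2 + 81*h + 45) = (h - 3)*(h + 1)*(h^4 - 18*h^2 - 32*h - 15) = (h - 3)*(h + 1)*(h + 3)*(h^3 - 3*h^2 - 9*h - 5) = (h - 3)*(h + 1)^2*(h + 3)*(h^2 - 4*h - 5) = (h - 3)*(h + 1)^3*(h + 3)*(h - 5)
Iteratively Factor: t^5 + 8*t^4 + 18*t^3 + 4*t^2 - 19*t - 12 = (t + 1)*(t^4 + 7*t^3 + 11*t^2 - 7*t - 12) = (t + 1)*(t + 3)*(t^3 + 4*t^2 - t - 4) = (t + 1)*(t + 3)*(t + 4)*(t^2 - 1) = (t + 1)^2*(t + 3)*(t + 4)*(t - 1)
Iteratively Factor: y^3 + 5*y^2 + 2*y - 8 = (y + 2)*(y^2 + 3*y - 4) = (y - 1)*(y + 2)*(y + 4)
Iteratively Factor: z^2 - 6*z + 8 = (z - 4)*(z - 2)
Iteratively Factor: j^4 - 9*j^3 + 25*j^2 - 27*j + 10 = (j - 1)*(j^3 - 8*j^2 + 17*j - 10) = (j - 5)*(j - 1)*(j^2 - 3*j + 2) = (j - 5)*(j - 2)*(j - 1)*(j - 1)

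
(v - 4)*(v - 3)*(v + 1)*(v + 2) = v^4 - 4*v^3 - 7*v^2 + 22*v + 24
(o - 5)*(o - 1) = o^2 - 6*o + 5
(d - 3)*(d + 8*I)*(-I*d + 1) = -I*d^3 + 9*d^2 + 3*I*d^2 - 27*d + 8*I*d - 24*I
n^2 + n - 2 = (n - 1)*(n + 2)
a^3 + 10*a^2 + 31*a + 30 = (a + 2)*(a + 3)*(a + 5)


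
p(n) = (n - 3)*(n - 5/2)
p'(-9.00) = -23.50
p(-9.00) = 138.00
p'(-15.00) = -35.50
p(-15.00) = 315.00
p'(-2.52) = -10.54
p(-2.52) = 27.71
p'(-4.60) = -14.70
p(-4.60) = 53.96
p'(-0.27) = -6.04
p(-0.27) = 9.06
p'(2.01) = -1.48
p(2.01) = 0.49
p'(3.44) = 1.38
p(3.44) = 0.41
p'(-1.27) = -8.04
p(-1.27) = 16.10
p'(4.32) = 3.14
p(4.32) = 2.40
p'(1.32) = -2.86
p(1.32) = 1.98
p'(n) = 2*n - 11/2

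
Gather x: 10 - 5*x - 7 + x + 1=4 - 4*x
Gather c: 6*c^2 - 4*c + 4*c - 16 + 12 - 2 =6*c^2 - 6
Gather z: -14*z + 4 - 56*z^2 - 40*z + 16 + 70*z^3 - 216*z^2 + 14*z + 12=70*z^3 - 272*z^2 - 40*z + 32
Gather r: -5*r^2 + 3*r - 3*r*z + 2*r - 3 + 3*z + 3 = -5*r^2 + r*(5 - 3*z) + 3*z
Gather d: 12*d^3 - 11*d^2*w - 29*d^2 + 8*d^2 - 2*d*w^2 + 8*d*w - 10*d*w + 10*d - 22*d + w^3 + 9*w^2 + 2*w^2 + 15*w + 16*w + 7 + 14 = 12*d^3 + d^2*(-11*w - 21) + d*(-2*w^2 - 2*w - 12) + w^3 + 11*w^2 + 31*w + 21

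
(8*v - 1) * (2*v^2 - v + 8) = 16*v^3 - 10*v^2 + 65*v - 8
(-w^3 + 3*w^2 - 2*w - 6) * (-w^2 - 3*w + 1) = w^5 - 8*w^3 + 15*w^2 + 16*w - 6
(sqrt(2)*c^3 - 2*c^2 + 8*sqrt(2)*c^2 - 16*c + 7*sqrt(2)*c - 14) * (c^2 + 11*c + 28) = sqrt(2)*c^5 - 2*c^4 + 19*sqrt(2)*c^4 - 38*c^3 + 123*sqrt(2)*c^3 - 246*c^2 + 301*sqrt(2)*c^2 - 602*c + 196*sqrt(2)*c - 392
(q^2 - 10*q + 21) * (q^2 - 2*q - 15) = q^4 - 12*q^3 + 26*q^2 + 108*q - 315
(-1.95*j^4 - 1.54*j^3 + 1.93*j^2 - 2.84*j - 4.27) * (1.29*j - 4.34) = -2.5155*j^5 + 6.4764*j^4 + 9.1733*j^3 - 12.0398*j^2 + 6.8173*j + 18.5318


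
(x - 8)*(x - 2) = x^2 - 10*x + 16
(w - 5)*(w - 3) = w^2 - 8*w + 15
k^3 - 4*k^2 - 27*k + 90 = (k - 6)*(k - 3)*(k + 5)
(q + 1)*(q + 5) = q^2 + 6*q + 5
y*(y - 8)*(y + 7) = y^3 - y^2 - 56*y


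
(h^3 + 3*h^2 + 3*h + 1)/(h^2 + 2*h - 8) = (h^3 + 3*h^2 + 3*h + 1)/(h^2 + 2*h - 8)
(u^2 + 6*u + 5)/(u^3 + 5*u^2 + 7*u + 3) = (u + 5)/(u^2 + 4*u + 3)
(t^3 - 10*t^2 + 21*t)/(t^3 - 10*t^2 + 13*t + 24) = t*(t - 7)/(t^2 - 7*t - 8)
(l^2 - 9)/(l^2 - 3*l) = (l + 3)/l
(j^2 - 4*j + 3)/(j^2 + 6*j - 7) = (j - 3)/(j + 7)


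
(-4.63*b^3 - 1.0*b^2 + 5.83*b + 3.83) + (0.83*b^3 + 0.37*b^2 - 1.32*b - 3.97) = -3.8*b^3 - 0.63*b^2 + 4.51*b - 0.14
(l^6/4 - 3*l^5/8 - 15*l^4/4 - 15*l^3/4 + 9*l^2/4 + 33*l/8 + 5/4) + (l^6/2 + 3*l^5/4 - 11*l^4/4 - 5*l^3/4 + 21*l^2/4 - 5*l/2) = 3*l^6/4 + 3*l^5/8 - 13*l^4/2 - 5*l^3 + 15*l^2/2 + 13*l/8 + 5/4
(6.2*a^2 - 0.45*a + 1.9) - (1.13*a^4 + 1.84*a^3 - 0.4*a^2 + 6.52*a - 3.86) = -1.13*a^4 - 1.84*a^3 + 6.6*a^2 - 6.97*a + 5.76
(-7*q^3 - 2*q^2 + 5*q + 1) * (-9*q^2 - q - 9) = 63*q^5 + 25*q^4 + 20*q^3 + 4*q^2 - 46*q - 9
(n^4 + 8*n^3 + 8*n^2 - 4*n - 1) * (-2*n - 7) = -2*n^5 - 23*n^4 - 72*n^3 - 48*n^2 + 30*n + 7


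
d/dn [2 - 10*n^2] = -20*n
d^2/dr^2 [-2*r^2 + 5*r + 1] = -4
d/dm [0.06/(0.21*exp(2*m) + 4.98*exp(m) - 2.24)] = (-0.0252*exp(m) - 0.2988)*exp(m)/(0.21*exp(2*m) + 4.98*exp(m) - 2.24)^2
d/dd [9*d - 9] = 9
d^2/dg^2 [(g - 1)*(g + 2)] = 2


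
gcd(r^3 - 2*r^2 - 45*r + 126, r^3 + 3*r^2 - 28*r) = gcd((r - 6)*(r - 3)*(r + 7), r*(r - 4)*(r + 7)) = r + 7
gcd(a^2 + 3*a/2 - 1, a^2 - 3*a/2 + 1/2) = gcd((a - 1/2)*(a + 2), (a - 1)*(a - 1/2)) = a - 1/2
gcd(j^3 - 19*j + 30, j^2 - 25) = j + 5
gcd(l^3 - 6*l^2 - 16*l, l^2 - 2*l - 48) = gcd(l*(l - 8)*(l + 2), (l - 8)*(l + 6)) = l - 8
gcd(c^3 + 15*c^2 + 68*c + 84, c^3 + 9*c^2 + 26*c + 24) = c + 2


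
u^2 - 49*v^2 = (u - 7*v)*(u + 7*v)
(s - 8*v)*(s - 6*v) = s^2 - 14*s*v + 48*v^2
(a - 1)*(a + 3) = a^2 + 2*a - 3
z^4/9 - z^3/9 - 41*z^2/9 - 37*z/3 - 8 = (z/3 + 1)^2*(z - 8)*(z + 1)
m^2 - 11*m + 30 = (m - 6)*(m - 5)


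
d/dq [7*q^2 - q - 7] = 14*q - 1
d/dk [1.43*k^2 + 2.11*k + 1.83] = 2.86*k + 2.11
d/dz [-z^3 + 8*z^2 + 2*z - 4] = -3*z^2 + 16*z + 2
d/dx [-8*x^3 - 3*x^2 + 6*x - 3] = -24*x^2 - 6*x + 6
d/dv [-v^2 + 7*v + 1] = 7 - 2*v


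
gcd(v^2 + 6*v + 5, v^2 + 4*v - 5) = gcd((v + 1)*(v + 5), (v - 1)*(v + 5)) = v + 5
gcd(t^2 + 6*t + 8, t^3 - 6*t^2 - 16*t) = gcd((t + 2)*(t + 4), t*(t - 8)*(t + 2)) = t + 2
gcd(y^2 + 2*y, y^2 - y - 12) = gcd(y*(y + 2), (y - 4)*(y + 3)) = 1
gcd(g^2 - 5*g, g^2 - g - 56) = 1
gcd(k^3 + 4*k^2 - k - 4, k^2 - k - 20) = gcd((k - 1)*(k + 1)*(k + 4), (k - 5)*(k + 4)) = k + 4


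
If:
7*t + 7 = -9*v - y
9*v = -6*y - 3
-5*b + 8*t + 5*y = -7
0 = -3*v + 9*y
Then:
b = 16/55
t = -7/11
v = -3/11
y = -1/11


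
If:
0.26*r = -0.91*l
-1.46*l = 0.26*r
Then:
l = 0.00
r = 0.00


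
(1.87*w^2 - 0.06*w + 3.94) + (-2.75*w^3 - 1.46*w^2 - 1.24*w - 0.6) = -2.75*w^3 + 0.41*w^2 - 1.3*w + 3.34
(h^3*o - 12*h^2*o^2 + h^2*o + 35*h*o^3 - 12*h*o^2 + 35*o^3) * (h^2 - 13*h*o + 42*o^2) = h^5*o - 25*h^4*o^2 + h^4*o + 233*h^3*o^3 - 25*h^3*o^2 - 959*h^2*o^4 + 233*h^2*o^3 + 1470*h*o^5 - 959*h*o^4 + 1470*o^5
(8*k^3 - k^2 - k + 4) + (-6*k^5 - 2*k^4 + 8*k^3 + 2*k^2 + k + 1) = -6*k^5 - 2*k^4 + 16*k^3 + k^2 + 5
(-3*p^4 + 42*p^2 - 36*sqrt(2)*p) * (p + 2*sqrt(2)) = -3*p^5 - 6*sqrt(2)*p^4 + 42*p^3 + 48*sqrt(2)*p^2 - 144*p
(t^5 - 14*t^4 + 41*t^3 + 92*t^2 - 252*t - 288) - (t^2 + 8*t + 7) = t^5 - 14*t^4 + 41*t^3 + 91*t^2 - 260*t - 295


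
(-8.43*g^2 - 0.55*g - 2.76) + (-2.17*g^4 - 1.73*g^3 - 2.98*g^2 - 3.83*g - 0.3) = -2.17*g^4 - 1.73*g^3 - 11.41*g^2 - 4.38*g - 3.06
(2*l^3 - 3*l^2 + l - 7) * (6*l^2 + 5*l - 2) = 12*l^5 - 8*l^4 - 13*l^3 - 31*l^2 - 37*l + 14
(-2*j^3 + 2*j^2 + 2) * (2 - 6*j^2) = 12*j^5 - 12*j^4 - 4*j^3 - 8*j^2 + 4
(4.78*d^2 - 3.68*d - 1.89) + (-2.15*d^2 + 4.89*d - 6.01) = 2.63*d^2 + 1.21*d - 7.9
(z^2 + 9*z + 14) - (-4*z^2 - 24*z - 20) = 5*z^2 + 33*z + 34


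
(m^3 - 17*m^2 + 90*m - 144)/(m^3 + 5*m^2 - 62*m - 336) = (m^2 - 9*m + 18)/(m^2 + 13*m + 42)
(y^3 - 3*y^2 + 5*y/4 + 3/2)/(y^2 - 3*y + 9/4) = (2*y^2 - 3*y - 2)/(2*y - 3)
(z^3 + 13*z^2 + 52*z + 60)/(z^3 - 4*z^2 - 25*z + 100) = (z^2 + 8*z + 12)/(z^2 - 9*z + 20)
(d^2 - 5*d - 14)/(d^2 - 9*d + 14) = (d + 2)/(d - 2)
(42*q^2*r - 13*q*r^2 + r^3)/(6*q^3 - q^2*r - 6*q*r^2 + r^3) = r*(7*q - r)/(q^2 - r^2)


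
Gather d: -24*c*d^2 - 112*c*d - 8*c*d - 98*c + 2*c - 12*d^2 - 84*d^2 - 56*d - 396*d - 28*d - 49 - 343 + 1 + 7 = -96*c + d^2*(-24*c - 96) + d*(-120*c - 480) - 384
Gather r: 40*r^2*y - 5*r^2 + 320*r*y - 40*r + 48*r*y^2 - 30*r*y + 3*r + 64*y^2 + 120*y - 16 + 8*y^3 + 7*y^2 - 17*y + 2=r^2*(40*y - 5) + r*(48*y^2 + 290*y - 37) + 8*y^3 + 71*y^2 + 103*y - 14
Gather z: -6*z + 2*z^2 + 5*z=2*z^2 - z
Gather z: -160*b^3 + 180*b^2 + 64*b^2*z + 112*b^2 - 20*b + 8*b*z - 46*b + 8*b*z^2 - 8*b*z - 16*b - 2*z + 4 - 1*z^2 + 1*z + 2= -160*b^3 + 292*b^2 - 82*b + z^2*(8*b - 1) + z*(64*b^2 - 1) + 6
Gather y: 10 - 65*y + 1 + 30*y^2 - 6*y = 30*y^2 - 71*y + 11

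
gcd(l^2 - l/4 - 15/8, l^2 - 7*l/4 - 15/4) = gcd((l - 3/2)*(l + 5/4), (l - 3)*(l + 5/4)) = l + 5/4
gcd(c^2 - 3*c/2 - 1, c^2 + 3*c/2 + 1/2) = c + 1/2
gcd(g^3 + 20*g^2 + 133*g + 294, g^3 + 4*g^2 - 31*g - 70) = g + 7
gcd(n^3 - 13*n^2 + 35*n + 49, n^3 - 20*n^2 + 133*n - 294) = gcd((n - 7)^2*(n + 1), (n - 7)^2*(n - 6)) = n^2 - 14*n + 49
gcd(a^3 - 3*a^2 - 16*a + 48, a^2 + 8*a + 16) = a + 4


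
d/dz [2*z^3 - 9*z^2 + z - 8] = 6*z^2 - 18*z + 1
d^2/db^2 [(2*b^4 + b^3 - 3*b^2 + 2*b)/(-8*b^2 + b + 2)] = 2*(-128*b^6 + 48*b^5 + 90*b^4 - 153*b^3 + 90*b^2 - 108*b + 16)/(512*b^6 - 192*b^5 - 360*b^4 + 95*b^3 + 90*b^2 - 12*b - 8)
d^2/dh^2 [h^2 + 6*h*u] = 2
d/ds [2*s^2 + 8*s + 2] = 4*s + 8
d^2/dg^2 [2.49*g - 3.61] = 0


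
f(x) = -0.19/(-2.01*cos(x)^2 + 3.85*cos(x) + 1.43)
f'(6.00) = 0.00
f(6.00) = -0.06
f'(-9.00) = 0.04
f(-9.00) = 0.05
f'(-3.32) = -0.01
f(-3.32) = 0.04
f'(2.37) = -0.16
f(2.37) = 0.08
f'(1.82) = -6.95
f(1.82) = -0.53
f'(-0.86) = 0.02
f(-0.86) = -0.06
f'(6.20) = -0.00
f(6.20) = -0.06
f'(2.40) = -0.14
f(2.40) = 0.08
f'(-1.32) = 0.10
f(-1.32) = -0.08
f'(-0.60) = 0.01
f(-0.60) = -0.06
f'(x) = -0.19*(-4.02*sin(x)*cos(x) + 3.85*sin(x))/(-2.01*cos(x)^2 + 3.85*cos(x) + 1.43)^2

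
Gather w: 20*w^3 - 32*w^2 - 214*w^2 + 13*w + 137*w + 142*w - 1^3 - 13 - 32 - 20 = 20*w^3 - 246*w^2 + 292*w - 66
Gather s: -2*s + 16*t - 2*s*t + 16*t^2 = s*(-2*t - 2) + 16*t^2 + 16*t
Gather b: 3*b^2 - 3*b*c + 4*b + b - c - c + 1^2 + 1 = 3*b^2 + b*(5 - 3*c) - 2*c + 2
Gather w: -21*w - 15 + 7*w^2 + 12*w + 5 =7*w^2 - 9*w - 10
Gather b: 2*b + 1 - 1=2*b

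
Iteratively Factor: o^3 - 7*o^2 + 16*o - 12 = (o - 3)*(o^2 - 4*o + 4) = (o - 3)*(o - 2)*(o - 2)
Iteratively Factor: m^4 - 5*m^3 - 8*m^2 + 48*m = (m - 4)*(m^3 - m^2 - 12*m) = (m - 4)*(m + 3)*(m^2 - 4*m) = m*(m - 4)*(m + 3)*(m - 4)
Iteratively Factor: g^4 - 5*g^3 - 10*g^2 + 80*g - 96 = (g - 3)*(g^3 - 2*g^2 - 16*g + 32) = (g - 4)*(g - 3)*(g^2 + 2*g - 8) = (g - 4)*(g - 3)*(g + 4)*(g - 2)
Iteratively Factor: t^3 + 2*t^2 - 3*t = (t - 1)*(t^2 + 3*t) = (t - 1)*(t + 3)*(t)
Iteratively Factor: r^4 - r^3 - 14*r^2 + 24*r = (r - 2)*(r^3 + r^2 - 12*r) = r*(r - 2)*(r^2 + r - 12) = r*(r - 3)*(r - 2)*(r + 4)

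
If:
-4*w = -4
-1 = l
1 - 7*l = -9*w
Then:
No Solution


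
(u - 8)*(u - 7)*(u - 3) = u^3 - 18*u^2 + 101*u - 168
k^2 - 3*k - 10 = (k - 5)*(k + 2)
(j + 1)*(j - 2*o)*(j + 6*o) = j^3 + 4*j^2*o + j^2 - 12*j*o^2 + 4*j*o - 12*o^2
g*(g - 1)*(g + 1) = g^3 - g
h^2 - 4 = (h - 2)*(h + 2)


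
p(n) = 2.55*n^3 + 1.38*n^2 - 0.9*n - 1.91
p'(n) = 7.65*n^2 + 2.76*n - 0.9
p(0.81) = -0.38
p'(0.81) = 6.35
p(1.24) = 3.96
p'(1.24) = 14.29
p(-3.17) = -66.42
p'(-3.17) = 67.22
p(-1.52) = -6.31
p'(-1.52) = 12.58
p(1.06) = 1.72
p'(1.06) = 10.62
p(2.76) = 59.73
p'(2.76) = 64.99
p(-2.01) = -15.23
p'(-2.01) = 24.46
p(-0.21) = -1.68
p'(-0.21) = -1.14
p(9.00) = 1960.72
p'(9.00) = 643.59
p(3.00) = 76.66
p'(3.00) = 76.23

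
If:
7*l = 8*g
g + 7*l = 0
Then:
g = 0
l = 0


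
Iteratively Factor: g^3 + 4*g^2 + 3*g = (g)*(g^2 + 4*g + 3) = g*(g + 3)*(g + 1)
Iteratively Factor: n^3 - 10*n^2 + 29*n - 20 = (n - 5)*(n^2 - 5*n + 4) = (n - 5)*(n - 1)*(n - 4)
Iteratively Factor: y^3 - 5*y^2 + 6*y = (y)*(y^2 - 5*y + 6) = y*(y - 3)*(y - 2)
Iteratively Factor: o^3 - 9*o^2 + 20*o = (o - 5)*(o^2 - 4*o) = o*(o - 5)*(o - 4)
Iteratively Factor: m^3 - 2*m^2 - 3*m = (m - 3)*(m^2 + m) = m*(m - 3)*(m + 1)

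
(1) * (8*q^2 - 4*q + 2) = 8*q^2 - 4*q + 2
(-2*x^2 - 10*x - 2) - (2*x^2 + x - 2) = -4*x^2 - 11*x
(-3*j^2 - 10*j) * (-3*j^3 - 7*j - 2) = 9*j^5 + 30*j^4 + 21*j^3 + 76*j^2 + 20*j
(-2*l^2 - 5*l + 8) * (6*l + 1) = -12*l^3 - 32*l^2 + 43*l + 8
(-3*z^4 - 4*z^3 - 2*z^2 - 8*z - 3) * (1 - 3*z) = 9*z^5 + 9*z^4 + 2*z^3 + 22*z^2 + z - 3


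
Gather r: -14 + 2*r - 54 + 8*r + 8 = 10*r - 60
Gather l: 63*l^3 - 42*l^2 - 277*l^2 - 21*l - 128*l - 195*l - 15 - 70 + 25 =63*l^3 - 319*l^2 - 344*l - 60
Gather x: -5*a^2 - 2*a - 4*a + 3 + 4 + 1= -5*a^2 - 6*a + 8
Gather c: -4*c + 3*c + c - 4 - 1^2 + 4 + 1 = 0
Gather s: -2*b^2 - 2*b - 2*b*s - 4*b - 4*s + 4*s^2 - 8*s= -2*b^2 - 6*b + 4*s^2 + s*(-2*b - 12)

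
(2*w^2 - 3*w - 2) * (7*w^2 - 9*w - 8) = 14*w^4 - 39*w^3 - 3*w^2 + 42*w + 16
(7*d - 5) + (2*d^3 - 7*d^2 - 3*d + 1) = 2*d^3 - 7*d^2 + 4*d - 4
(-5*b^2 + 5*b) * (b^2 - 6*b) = -5*b^4 + 35*b^3 - 30*b^2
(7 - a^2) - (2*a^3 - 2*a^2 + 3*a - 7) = -2*a^3 + a^2 - 3*a + 14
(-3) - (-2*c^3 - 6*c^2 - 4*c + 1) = 2*c^3 + 6*c^2 + 4*c - 4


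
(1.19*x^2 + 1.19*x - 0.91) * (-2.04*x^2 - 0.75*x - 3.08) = -2.4276*x^4 - 3.3201*x^3 - 2.7013*x^2 - 2.9827*x + 2.8028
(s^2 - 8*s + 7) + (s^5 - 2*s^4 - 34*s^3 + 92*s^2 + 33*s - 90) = s^5 - 2*s^4 - 34*s^3 + 93*s^2 + 25*s - 83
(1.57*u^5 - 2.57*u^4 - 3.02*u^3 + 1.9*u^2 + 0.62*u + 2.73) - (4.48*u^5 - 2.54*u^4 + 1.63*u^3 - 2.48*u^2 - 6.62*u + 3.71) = -2.91*u^5 - 0.0299999999999998*u^4 - 4.65*u^3 + 4.38*u^2 + 7.24*u - 0.98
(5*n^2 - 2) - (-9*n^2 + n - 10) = 14*n^2 - n + 8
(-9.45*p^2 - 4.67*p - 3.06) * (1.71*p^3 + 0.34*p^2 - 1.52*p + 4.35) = -16.1595*p^5 - 11.1987*p^4 + 7.5436*p^3 - 35.0495*p^2 - 15.6633*p - 13.311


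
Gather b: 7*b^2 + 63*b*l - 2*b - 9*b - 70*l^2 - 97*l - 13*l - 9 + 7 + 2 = 7*b^2 + b*(63*l - 11) - 70*l^2 - 110*l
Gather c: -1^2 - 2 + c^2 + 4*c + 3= c^2 + 4*c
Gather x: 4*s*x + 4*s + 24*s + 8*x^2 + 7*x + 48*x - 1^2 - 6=28*s + 8*x^2 + x*(4*s + 55) - 7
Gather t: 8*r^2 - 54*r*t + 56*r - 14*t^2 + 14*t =8*r^2 + 56*r - 14*t^2 + t*(14 - 54*r)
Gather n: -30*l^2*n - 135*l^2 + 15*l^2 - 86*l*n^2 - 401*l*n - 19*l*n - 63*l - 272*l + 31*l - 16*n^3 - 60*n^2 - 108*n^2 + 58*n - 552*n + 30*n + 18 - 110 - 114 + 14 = -120*l^2 - 304*l - 16*n^3 + n^2*(-86*l - 168) + n*(-30*l^2 - 420*l - 464) - 192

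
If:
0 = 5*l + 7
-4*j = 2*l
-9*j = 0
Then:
No Solution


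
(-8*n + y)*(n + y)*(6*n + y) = -48*n^3 - 50*n^2*y - n*y^2 + y^3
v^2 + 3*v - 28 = (v - 4)*(v + 7)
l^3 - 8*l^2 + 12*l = l*(l - 6)*(l - 2)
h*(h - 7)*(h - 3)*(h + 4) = h^4 - 6*h^3 - 19*h^2 + 84*h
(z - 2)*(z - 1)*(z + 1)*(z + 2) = z^4 - 5*z^2 + 4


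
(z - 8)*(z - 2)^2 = z^3 - 12*z^2 + 36*z - 32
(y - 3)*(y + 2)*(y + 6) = y^3 + 5*y^2 - 12*y - 36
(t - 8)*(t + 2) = t^2 - 6*t - 16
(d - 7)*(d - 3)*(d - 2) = d^3 - 12*d^2 + 41*d - 42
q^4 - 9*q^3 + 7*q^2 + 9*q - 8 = (q - 8)*(q - 1)^2*(q + 1)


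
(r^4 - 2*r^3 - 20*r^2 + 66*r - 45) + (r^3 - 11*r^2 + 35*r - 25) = r^4 - r^3 - 31*r^2 + 101*r - 70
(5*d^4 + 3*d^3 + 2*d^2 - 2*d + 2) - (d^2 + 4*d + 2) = 5*d^4 + 3*d^3 + d^2 - 6*d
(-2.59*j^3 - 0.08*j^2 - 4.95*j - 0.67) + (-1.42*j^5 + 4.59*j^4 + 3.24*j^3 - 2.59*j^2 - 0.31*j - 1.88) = -1.42*j^5 + 4.59*j^4 + 0.65*j^3 - 2.67*j^2 - 5.26*j - 2.55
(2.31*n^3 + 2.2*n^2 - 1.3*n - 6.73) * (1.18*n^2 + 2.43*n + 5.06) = 2.7258*n^5 + 8.2093*n^4 + 15.5006*n^3 + 0.0315999999999996*n^2 - 22.9319*n - 34.0538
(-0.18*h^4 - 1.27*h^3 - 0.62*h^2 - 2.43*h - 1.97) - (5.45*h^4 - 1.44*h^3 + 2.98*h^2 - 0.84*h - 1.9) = -5.63*h^4 + 0.17*h^3 - 3.6*h^2 - 1.59*h - 0.0700000000000001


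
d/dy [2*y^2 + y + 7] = 4*y + 1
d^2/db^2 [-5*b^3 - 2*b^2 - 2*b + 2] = -30*b - 4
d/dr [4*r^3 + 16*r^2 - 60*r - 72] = 12*r^2 + 32*r - 60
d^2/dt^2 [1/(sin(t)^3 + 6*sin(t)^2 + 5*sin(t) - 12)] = -(9*sin(t)^5 + 75*sin(t)^4 + 217*sin(t)^3 + 319*sin(t)^2 + 386*sin(t) + 194)/((sin(t) - 1)^2*(sin(t) + 3)^3*(sin(t) + 4)^3)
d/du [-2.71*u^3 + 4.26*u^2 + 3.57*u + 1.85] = -8.13*u^2 + 8.52*u + 3.57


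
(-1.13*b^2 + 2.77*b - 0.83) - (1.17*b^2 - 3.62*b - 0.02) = -2.3*b^2 + 6.39*b - 0.81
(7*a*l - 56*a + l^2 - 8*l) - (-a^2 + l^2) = a^2 + 7*a*l - 56*a - 8*l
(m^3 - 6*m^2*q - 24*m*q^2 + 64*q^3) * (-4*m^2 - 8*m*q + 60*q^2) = -4*m^5 + 16*m^4*q + 204*m^3*q^2 - 424*m^2*q^3 - 1952*m*q^4 + 3840*q^5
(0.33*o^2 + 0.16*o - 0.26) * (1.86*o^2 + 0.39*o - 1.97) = 0.6138*o^4 + 0.4263*o^3 - 1.0713*o^2 - 0.4166*o + 0.5122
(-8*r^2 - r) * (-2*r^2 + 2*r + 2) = 16*r^4 - 14*r^3 - 18*r^2 - 2*r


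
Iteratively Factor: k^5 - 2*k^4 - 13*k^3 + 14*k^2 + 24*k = (k)*(k^4 - 2*k^3 - 13*k^2 + 14*k + 24) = k*(k - 2)*(k^3 - 13*k - 12) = k*(k - 2)*(k + 1)*(k^2 - k - 12) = k*(k - 4)*(k - 2)*(k + 1)*(k + 3)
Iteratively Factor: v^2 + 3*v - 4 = (v + 4)*(v - 1)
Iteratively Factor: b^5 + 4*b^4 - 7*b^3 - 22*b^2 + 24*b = (b + 3)*(b^4 + b^3 - 10*b^2 + 8*b) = b*(b + 3)*(b^3 + b^2 - 10*b + 8) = b*(b - 2)*(b + 3)*(b^2 + 3*b - 4) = b*(b - 2)*(b - 1)*(b + 3)*(b + 4)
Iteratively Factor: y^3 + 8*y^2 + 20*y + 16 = (y + 2)*(y^2 + 6*y + 8) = (y + 2)*(y + 4)*(y + 2)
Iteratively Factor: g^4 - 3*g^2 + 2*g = (g)*(g^3 - 3*g + 2) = g*(g + 2)*(g^2 - 2*g + 1) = g*(g - 1)*(g + 2)*(g - 1)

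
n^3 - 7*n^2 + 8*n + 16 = (n - 4)^2*(n + 1)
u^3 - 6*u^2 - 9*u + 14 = (u - 7)*(u - 1)*(u + 2)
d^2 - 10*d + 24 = (d - 6)*(d - 4)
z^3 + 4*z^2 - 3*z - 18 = (z - 2)*(z + 3)^2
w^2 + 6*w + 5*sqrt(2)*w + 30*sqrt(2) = (w + 6)*(w + 5*sqrt(2))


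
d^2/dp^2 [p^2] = 2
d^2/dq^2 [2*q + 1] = 0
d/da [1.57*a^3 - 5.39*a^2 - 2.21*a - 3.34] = 4.71*a^2 - 10.78*a - 2.21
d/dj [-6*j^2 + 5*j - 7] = 5 - 12*j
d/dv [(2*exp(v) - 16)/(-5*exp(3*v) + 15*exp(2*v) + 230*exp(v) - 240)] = (4*exp(v)/5 + 2)*exp(v)/(exp(4*v) + 10*exp(3*v) + 13*exp(2*v) - 60*exp(v) + 36)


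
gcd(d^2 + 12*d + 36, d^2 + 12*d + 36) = d^2 + 12*d + 36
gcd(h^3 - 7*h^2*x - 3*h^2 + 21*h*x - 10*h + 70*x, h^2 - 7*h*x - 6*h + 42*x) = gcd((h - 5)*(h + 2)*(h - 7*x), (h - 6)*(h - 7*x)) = -h + 7*x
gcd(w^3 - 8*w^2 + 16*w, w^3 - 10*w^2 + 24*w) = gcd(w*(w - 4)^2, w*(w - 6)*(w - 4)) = w^2 - 4*w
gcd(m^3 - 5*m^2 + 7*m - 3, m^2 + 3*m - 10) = 1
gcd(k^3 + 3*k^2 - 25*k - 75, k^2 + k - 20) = k + 5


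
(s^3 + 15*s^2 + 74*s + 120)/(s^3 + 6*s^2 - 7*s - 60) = (s + 6)/(s - 3)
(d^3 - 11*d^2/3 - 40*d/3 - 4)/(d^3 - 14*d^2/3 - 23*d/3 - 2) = (d + 2)/(d + 1)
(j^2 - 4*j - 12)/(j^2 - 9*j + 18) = (j + 2)/(j - 3)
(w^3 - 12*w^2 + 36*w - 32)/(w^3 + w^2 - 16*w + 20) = (w - 8)/(w + 5)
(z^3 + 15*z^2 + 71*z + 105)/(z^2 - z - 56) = (z^2 + 8*z + 15)/(z - 8)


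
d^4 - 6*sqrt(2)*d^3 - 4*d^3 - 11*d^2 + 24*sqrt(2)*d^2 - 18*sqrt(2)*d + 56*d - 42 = (d - 3)*(d - 1)*(d - 7*sqrt(2))*(d + sqrt(2))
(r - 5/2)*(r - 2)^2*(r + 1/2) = r^4 - 6*r^3 + 43*r^2/4 - 3*r - 5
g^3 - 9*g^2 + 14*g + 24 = (g - 6)*(g - 4)*(g + 1)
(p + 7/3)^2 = p^2 + 14*p/3 + 49/9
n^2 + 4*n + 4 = (n + 2)^2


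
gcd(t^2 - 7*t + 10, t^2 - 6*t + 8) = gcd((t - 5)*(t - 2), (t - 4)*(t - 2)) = t - 2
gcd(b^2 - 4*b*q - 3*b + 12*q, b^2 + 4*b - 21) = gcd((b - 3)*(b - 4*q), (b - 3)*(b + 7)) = b - 3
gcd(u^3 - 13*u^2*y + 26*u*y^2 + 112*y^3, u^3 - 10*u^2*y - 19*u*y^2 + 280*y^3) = u^2 - 15*u*y + 56*y^2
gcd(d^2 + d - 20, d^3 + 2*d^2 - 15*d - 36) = d - 4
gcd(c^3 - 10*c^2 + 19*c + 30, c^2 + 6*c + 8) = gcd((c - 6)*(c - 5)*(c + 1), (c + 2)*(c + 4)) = 1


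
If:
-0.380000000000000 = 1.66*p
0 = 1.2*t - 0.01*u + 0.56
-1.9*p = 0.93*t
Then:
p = -0.23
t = 0.47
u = 112.12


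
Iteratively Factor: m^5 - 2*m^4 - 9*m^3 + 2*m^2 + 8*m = (m - 1)*(m^4 - m^3 - 10*m^2 - 8*m) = (m - 4)*(m - 1)*(m^3 + 3*m^2 + 2*m) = (m - 4)*(m - 1)*(m + 1)*(m^2 + 2*m) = (m - 4)*(m - 1)*(m + 1)*(m + 2)*(m)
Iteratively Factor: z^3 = (z)*(z^2) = z^2*(z)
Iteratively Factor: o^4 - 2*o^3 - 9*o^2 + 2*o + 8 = (o - 4)*(o^3 + 2*o^2 - o - 2) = (o - 4)*(o - 1)*(o^2 + 3*o + 2) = (o - 4)*(o - 1)*(o + 1)*(o + 2)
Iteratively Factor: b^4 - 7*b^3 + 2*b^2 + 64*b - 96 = (b - 4)*(b^3 - 3*b^2 - 10*b + 24) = (b - 4)*(b + 3)*(b^2 - 6*b + 8) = (b - 4)^2*(b + 3)*(b - 2)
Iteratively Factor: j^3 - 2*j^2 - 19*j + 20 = (j - 1)*(j^2 - j - 20) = (j - 5)*(j - 1)*(j + 4)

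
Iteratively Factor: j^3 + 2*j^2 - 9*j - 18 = (j + 2)*(j^2 - 9) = (j - 3)*(j + 2)*(j + 3)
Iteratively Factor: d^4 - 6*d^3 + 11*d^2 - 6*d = (d)*(d^3 - 6*d^2 + 11*d - 6) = d*(d - 3)*(d^2 - 3*d + 2) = d*(d - 3)*(d - 1)*(d - 2)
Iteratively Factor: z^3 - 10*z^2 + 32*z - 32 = (z - 4)*(z^2 - 6*z + 8) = (z - 4)*(z - 2)*(z - 4)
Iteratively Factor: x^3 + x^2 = (x)*(x^2 + x) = x*(x + 1)*(x)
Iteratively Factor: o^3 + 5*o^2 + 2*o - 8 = (o - 1)*(o^2 + 6*o + 8) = (o - 1)*(o + 4)*(o + 2)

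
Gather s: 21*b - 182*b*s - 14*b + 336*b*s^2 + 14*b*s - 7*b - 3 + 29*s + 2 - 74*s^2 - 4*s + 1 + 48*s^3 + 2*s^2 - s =48*s^3 + s^2*(336*b - 72) + s*(24 - 168*b)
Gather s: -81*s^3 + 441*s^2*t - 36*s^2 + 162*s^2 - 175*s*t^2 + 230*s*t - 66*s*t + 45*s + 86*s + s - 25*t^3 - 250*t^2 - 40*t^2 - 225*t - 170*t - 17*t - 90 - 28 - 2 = -81*s^3 + s^2*(441*t + 126) + s*(-175*t^2 + 164*t + 132) - 25*t^3 - 290*t^2 - 412*t - 120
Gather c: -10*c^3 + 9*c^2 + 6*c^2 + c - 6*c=-10*c^3 + 15*c^2 - 5*c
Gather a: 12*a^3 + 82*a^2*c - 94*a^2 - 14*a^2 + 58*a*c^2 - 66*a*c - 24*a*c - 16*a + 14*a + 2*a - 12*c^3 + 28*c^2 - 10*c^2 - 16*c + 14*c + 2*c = 12*a^3 + a^2*(82*c - 108) + a*(58*c^2 - 90*c) - 12*c^3 + 18*c^2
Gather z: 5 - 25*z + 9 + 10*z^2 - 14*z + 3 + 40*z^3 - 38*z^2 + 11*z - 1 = 40*z^3 - 28*z^2 - 28*z + 16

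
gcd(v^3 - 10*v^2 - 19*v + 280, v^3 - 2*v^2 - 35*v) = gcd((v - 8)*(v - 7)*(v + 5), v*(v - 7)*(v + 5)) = v^2 - 2*v - 35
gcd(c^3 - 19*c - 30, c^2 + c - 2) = c + 2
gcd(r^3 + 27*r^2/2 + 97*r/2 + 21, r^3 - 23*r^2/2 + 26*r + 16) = r + 1/2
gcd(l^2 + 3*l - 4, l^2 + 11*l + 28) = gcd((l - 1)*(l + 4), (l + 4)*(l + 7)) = l + 4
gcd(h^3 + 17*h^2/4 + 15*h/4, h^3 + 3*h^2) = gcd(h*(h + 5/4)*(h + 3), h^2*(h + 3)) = h^2 + 3*h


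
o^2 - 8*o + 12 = (o - 6)*(o - 2)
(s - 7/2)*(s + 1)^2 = s^3 - 3*s^2/2 - 6*s - 7/2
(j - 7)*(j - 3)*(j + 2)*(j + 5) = j^4 - 3*j^3 - 39*j^2 + 47*j + 210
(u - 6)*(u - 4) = u^2 - 10*u + 24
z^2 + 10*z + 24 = (z + 4)*(z + 6)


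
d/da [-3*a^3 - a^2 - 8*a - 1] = -9*a^2 - 2*a - 8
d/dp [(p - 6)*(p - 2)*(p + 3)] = 3*p^2 - 10*p - 12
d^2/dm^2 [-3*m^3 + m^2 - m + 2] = 2 - 18*m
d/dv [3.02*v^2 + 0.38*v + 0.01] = 6.04*v + 0.38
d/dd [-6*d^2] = -12*d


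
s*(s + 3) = s^2 + 3*s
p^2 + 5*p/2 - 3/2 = (p - 1/2)*(p + 3)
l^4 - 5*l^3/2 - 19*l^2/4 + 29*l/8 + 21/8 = (l - 7/2)*(l - 1)*(l + 1/2)*(l + 3/2)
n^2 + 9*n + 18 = (n + 3)*(n + 6)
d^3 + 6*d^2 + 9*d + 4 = (d + 1)^2*(d + 4)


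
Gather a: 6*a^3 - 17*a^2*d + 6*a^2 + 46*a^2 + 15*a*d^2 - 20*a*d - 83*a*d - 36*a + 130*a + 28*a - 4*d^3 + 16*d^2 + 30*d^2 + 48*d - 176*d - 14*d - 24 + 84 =6*a^3 + a^2*(52 - 17*d) + a*(15*d^2 - 103*d + 122) - 4*d^3 + 46*d^2 - 142*d + 60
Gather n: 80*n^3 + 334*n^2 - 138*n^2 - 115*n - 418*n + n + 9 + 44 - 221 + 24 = 80*n^3 + 196*n^2 - 532*n - 144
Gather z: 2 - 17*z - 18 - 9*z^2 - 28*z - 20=-9*z^2 - 45*z - 36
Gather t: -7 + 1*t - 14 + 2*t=3*t - 21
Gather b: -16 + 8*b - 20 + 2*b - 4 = 10*b - 40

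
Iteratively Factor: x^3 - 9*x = (x + 3)*(x^2 - 3*x) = (x - 3)*(x + 3)*(x)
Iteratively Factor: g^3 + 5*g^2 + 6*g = (g + 2)*(g^2 + 3*g) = (g + 2)*(g + 3)*(g)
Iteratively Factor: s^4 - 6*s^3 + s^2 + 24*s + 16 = (s - 4)*(s^3 - 2*s^2 - 7*s - 4) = (s - 4)*(s + 1)*(s^2 - 3*s - 4) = (s - 4)*(s + 1)^2*(s - 4)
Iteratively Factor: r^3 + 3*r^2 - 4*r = (r - 1)*(r^2 + 4*r) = r*(r - 1)*(r + 4)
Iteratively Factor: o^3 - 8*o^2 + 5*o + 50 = (o - 5)*(o^2 - 3*o - 10) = (o - 5)^2*(o + 2)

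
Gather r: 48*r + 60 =48*r + 60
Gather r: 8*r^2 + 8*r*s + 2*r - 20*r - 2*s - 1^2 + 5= 8*r^2 + r*(8*s - 18) - 2*s + 4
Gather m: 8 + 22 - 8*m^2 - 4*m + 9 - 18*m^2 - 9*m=-26*m^2 - 13*m + 39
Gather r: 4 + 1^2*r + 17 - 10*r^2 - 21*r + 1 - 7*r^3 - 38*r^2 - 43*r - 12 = -7*r^3 - 48*r^2 - 63*r + 10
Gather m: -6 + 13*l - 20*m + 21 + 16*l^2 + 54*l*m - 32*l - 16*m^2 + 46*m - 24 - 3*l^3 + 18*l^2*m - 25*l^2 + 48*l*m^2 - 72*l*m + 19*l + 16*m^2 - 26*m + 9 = -3*l^3 - 9*l^2 + 48*l*m^2 + m*(18*l^2 - 18*l)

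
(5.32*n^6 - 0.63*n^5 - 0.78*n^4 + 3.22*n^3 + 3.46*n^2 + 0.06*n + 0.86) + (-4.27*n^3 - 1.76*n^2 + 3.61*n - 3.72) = 5.32*n^6 - 0.63*n^5 - 0.78*n^4 - 1.05*n^3 + 1.7*n^2 + 3.67*n - 2.86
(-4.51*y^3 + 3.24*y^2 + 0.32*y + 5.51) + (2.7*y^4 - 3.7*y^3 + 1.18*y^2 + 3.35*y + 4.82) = 2.7*y^4 - 8.21*y^3 + 4.42*y^2 + 3.67*y + 10.33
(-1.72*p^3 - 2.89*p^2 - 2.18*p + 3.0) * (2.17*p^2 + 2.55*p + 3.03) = -3.7324*p^5 - 10.6573*p^4 - 17.3117*p^3 - 7.8057*p^2 + 1.0446*p + 9.09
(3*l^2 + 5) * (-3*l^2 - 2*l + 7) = -9*l^4 - 6*l^3 + 6*l^2 - 10*l + 35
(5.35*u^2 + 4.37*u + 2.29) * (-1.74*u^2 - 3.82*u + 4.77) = -9.309*u^4 - 28.0408*u^3 + 4.8415*u^2 + 12.0971*u + 10.9233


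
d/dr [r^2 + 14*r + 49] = 2*r + 14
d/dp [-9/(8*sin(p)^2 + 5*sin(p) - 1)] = 9*(16*sin(p) + 5)*cos(p)/(8*sin(p)^2 + 5*sin(p) - 1)^2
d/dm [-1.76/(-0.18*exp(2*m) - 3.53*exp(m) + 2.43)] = (-0.6336*exp(m) - 6.2128)*exp(m)/(0.18*exp(2*m) + 3.53*exp(m) - 2.43)^2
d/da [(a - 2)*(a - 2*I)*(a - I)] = 3*a^2 + a*(-4 - 6*I) - 2 + 6*I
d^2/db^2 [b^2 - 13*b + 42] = 2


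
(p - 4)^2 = p^2 - 8*p + 16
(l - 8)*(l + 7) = l^2 - l - 56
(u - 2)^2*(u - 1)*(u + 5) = u^4 - 17*u^2 + 36*u - 20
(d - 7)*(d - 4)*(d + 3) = d^3 - 8*d^2 - 5*d + 84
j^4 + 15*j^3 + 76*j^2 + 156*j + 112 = (j + 2)^2*(j + 4)*(j + 7)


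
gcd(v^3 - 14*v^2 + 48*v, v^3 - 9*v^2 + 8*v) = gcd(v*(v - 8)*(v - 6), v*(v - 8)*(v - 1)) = v^2 - 8*v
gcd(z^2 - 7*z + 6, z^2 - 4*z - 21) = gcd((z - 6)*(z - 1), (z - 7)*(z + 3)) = 1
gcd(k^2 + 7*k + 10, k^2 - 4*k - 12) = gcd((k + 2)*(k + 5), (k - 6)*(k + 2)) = k + 2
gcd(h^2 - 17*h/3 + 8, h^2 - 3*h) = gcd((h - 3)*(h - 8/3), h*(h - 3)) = h - 3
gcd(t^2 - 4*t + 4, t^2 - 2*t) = t - 2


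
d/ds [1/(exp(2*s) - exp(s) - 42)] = (1 - 2*exp(s))*exp(s)/(-exp(2*s) + exp(s) + 42)^2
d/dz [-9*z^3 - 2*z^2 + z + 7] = -27*z^2 - 4*z + 1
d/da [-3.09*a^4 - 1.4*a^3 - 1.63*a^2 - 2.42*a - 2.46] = -12.36*a^3 - 4.2*a^2 - 3.26*a - 2.42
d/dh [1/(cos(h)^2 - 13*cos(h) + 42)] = (2*cos(h) - 13)*sin(h)/(cos(h)^2 - 13*cos(h) + 42)^2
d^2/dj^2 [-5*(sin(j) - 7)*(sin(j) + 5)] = -10*sin(j) - 10*cos(2*j)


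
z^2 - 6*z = z*(z - 6)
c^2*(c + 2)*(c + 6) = c^4 + 8*c^3 + 12*c^2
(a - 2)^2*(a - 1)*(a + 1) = a^4 - 4*a^3 + 3*a^2 + 4*a - 4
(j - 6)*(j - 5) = j^2 - 11*j + 30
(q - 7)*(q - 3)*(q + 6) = q^3 - 4*q^2 - 39*q + 126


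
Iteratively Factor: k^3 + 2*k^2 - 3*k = (k + 3)*(k^2 - k) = (k - 1)*(k + 3)*(k)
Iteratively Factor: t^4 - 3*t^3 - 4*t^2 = (t - 4)*(t^3 + t^2) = (t - 4)*(t + 1)*(t^2) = t*(t - 4)*(t + 1)*(t)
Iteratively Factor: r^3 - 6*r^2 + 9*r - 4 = (r - 4)*(r^2 - 2*r + 1) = (r - 4)*(r - 1)*(r - 1)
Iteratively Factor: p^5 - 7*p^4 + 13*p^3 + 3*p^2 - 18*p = (p - 3)*(p^4 - 4*p^3 + p^2 + 6*p) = p*(p - 3)*(p^3 - 4*p^2 + p + 6) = p*(p - 3)*(p - 2)*(p^2 - 2*p - 3) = p*(p - 3)^2*(p - 2)*(p + 1)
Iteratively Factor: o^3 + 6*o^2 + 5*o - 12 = (o + 3)*(o^2 + 3*o - 4) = (o + 3)*(o + 4)*(o - 1)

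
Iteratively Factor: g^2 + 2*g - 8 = (g + 4)*(g - 2)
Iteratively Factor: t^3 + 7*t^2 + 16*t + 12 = (t + 3)*(t^2 + 4*t + 4) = (t + 2)*(t + 3)*(t + 2)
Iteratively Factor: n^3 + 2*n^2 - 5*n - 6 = (n + 3)*(n^2 - n - 2) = (n - 2)*(n + 3)*(n + 1)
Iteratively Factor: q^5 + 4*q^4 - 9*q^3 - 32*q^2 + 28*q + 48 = (q - 2)*(q^4 + 6*q^3 + 3*q^2 - 26*q - 24) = (q - 2)^2*(q^3 + 8*q^2 + 19*q + 12) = (q - 2)^2*(q + 1)*(q^2 + 7*q + 12) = (q - 2)^2*(q + 1)*(q + 4)*(q + 3)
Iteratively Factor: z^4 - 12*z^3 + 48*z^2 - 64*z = (z)*(z^3 - 12*z^2 + 48*z - 64) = z*(z - 4)*(z^2 - 8*z + 16) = z*(z - 4)^2*(z - 4)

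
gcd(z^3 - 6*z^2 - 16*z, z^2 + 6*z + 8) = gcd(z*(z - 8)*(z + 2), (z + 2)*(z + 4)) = z + 2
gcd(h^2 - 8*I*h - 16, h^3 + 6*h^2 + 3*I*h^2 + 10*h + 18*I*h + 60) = 1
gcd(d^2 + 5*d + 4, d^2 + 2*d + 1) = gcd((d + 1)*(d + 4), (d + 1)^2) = d + 1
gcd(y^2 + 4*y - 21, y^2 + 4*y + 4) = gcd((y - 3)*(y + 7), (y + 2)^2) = 1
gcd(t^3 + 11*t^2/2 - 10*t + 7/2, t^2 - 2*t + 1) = t - 1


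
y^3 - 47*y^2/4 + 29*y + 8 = (y - 8)*(y - 4)*(y + 1/4)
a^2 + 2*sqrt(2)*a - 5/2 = (a - sqrt(2)/2)*(a + 5*sqrt(2)/2)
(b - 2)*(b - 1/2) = b^2 - 5*b/2 + 1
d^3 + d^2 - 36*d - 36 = (d - 6)*(d + 1)*(d + 6)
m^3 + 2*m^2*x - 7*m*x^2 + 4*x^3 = (m - x)^2*(m + 4*x)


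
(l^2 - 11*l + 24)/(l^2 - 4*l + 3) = (l - 8)/(l - 1)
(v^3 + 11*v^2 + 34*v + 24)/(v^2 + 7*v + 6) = v + 4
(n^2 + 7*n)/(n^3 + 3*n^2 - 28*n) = 1/(n - 4)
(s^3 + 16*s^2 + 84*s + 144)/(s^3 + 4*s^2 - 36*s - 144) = (s + 6)/(s - 6)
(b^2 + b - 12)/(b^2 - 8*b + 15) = (b + 4)/(b - 5)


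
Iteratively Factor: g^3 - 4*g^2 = (g)*(g^2 - 4*g) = g*(g - 4)*(g)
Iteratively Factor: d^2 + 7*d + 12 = (d + 3)*(d + 4)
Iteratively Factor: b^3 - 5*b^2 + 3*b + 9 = (b - 3)*(b^2 - 2*b - 3) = (b - 3)^2*(b + 1)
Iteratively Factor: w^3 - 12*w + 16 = (w + 4)*(w^2 - 4*w + 4) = (w - 2)*(w + 4)*(w - 2)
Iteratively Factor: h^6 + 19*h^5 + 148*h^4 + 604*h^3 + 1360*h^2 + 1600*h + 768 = (h + 3)*(h^5 + 16*h^4 + 100*h^3 + 304*h^2 + 448*h + 256) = (h + 2)*(h + 3)*(h^4 + 14*h^3 + 72*h^2 + 160*h + 128) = (h + 2)*(h + 3)*(h + 4)*(h^3 + 10*h^2 + 32*h + 32) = (h + 2)*(h + 3)*(h + 4)^2*(h^2 + 6*h + 8) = (h + 2)*(h + 3)*(h + 4)^3*(h + 2)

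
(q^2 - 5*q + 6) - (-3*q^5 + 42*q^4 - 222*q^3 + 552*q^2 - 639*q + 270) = 3*q^5 - 42*q^4 + 222*q^3 - 551*q^2 + 634*q - 264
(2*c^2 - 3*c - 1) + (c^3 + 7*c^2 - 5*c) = c^3 + 9*c^2 - 8*c - 1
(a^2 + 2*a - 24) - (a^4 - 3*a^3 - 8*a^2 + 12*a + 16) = -a^4 + 3*a^3 + 9*a^2 - 10*a - 40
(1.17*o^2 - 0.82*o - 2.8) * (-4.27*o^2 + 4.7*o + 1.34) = -4.9959*o^4 + 9.0004*o^3 + 9.6698*o^2 - 14.2588*o - 3.752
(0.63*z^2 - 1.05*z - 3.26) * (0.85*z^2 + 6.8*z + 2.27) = 0.5355*z^4 + 3.3915*z^3 - 8.4809*z^2 - 24.5515*z - 7.4002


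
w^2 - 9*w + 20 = (w - 5)*(w - 4)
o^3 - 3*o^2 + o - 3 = (o - 3)*(o - I)*(o + I)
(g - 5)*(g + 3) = g^2 - 2*g - 15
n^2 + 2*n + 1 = (n + 1)^2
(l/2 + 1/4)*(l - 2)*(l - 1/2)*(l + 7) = l^4/2 + 5*l^3/2 - 57*l^2/8 - 5*l/8 + 7/4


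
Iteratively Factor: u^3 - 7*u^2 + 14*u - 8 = (u - 4)*(u^2 - 3*u + 2) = (u - 4)*(u - 2)*(u - 1)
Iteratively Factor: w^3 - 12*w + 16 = (w - 2)*(w^2 + 2*w - 8) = (w - 2)^2*(w + 4)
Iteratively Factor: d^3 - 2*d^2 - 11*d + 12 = (d - 1)*(d^2 - d - 12) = (d - 4)*(d - 1)*(d + 3)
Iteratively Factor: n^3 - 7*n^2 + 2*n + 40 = (n + 2)*(n^2 - 9*n + 20) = (n - 4)*(n + 2)*(n - 5)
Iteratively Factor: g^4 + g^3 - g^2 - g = (g - 1)*(g^3 + 2*g^2 + g) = g*(g - 1)*(g^2 + 2*g + 1) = g*(g - 1)*(g + 1)*(g + 1)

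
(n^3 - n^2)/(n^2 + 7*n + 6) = n^2*(n - 1)/(n^2 + 7*n + 6)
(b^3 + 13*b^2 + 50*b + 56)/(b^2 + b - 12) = (b^2 + 9*b + 14)/(b - 3)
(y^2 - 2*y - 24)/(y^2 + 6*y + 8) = (y - 6)/(y + 2)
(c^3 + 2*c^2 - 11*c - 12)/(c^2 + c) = c + 1 - 12/c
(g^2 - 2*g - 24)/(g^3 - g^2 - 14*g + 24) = (g - 6)/(g^2 - 5*g + 6)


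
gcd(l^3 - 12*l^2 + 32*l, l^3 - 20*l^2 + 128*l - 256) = l^2 - 12*l + 32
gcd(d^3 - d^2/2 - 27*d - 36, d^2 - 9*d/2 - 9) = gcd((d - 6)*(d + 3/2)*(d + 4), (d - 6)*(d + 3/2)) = d^2 - 9*d/2 - 9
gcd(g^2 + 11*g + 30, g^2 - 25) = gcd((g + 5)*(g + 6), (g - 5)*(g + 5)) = g + 5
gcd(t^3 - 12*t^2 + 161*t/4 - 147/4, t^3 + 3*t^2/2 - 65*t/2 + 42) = t - 3/2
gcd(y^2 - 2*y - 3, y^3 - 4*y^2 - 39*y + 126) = y - 3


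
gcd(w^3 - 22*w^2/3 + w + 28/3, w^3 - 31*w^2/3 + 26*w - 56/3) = w^2 - 25*w/3 + 28/3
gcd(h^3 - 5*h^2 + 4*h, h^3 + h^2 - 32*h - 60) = 1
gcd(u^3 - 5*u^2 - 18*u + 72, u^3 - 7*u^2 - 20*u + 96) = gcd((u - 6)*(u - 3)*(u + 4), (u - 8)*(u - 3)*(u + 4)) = u^2 + u - 12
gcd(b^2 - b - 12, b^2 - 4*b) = b - 4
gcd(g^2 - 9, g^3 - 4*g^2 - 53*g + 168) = g - 3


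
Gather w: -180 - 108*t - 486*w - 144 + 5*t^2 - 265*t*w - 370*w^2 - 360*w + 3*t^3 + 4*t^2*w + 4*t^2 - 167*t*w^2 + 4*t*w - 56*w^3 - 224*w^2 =3*t^3 + 9*t^2 - 108*t - 56*w^3 + w^2*(-167*t - 594) + w*(4*t^2 - 261*t - 846) - 324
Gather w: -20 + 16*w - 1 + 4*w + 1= 20*w - 20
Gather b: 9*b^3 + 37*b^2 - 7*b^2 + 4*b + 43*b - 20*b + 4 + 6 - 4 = 9*b^3 + 30*b^2 + 27*b + 6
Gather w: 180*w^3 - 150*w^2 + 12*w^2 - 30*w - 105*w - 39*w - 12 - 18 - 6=180*w^3 - 138*w^2 - 174*w - 36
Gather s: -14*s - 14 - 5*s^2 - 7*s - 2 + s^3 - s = s^3 - 5*s^2 - 22*s - 16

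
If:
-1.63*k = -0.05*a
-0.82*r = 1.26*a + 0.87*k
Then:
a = -0.637295570495399*r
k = -0.019548943880227*r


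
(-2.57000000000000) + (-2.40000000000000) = -4.97000000000000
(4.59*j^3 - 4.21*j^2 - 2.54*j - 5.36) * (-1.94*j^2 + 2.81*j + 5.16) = -8.9046*j^5 + 21.0653*j^4 + 16.7819*j^3 - 18.4626*j^2 - 28.168*j - 27.6576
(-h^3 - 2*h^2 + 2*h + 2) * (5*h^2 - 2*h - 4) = -5*h^5 - 8*h^4 + 18*h^3 + 14*h^2 - 12*h - 8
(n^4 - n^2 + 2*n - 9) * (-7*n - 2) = -7*n^5 - 2*n^4 + 7*n^3 - 12*n^2 + 59*n + 18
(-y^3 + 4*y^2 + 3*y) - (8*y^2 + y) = -y^3 - 4*y^2 + 2*y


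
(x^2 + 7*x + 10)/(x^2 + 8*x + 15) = (x + 2)/(x + 3)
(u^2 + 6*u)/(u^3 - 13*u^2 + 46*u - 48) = u*(u + 6)/(u^3 - 13*u^2 + 46*u - 48)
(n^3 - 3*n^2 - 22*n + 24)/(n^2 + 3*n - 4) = n - 6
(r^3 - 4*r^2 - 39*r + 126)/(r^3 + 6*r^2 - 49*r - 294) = (r - 3)/(r + 7)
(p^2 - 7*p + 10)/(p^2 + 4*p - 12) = (p - 5)/(p + 6)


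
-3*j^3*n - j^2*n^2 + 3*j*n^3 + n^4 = n*(-j + n)*(j + n)*(3*j + n)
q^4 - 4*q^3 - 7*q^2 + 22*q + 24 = (q - 4)*(q - 3)*(q + 1)*(q + 2)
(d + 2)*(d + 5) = d^2 + 7*d + 10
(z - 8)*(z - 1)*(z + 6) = z^3 - 3*z^2 - 46*z + 48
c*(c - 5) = c^2 - 5*c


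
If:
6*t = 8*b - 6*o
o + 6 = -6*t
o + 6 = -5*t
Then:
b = -9/2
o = -6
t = 0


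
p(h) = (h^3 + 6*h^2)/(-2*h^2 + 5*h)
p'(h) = (4*h - 5)*(h^3 + 6*h^2)/(-2*h^2 + 5*h)^2 + (3*h^2 + 12*h)/(-2*h^2 + 5*h) = 2*(-h^2 + 5*h + 15)/(4*h^2 - 20*h + 25)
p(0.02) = 0.02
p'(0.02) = 1.23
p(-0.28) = -0.29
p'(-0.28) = 0.87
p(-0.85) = -0.65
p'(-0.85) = 0.45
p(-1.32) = -0.81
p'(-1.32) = 0.23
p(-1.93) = -0.89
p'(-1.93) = 0.04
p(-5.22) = -0.26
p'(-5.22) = -0.32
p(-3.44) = -0.74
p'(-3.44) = -0.20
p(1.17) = 3.15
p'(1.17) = 5.51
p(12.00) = -11.37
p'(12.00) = -0.38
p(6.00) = -10.29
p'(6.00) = 0.37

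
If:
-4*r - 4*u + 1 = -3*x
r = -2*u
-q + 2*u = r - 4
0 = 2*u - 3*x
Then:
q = 10/3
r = 1/3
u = -1/6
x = -1/9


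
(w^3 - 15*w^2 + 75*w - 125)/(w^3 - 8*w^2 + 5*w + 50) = (w - 5)/(w + 2)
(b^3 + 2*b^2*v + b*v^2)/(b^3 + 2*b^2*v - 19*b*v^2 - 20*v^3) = b*(-b - v)/(-b^2 - b*v + 20*v^2)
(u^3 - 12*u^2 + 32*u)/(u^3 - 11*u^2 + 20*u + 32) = u/(u + 1)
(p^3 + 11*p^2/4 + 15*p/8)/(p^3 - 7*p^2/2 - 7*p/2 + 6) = p*(4*p + 5)/(4*(p^2 - 5*p + 4))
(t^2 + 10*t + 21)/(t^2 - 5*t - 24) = (t + 7)/(t - 8)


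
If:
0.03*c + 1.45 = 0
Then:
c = -48.33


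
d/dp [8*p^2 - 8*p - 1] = 16*p - 8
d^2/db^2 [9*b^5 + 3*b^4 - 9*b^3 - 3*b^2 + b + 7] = 180*b^3 + 36*b^2 - 54*b - 6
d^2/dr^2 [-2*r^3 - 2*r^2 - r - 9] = -12*r - 4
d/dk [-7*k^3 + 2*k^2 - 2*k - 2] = -21*k^2 + 4*k - 2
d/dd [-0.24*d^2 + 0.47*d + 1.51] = 0.47 - 0.48*d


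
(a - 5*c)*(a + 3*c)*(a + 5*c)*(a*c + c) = a^4*c + 3*a^3*c^2 + a^3*c - 25*a^2*c^3 + 3*a^2*c^2 - 75*a*c^4 - 25*a*c^3 - 75*c^4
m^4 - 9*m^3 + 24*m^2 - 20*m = m*(m - 5)*(m - 2)^2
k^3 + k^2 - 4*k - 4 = (k - 2)*(k + 1)*(k + 2)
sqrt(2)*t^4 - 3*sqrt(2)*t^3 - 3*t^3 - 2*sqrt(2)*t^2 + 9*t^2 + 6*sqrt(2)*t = t*(t - 3)*(t - 2*sqrt(2))*(sqrt(2)*t + 1)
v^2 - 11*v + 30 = (v - 6)*(v - 5)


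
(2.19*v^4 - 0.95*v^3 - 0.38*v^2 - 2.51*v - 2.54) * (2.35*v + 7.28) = 5.1465*v^5 + 13.7107*v^4 - 7.809*v^3 - 8.6649*v^2 - 24.2418*v - 18.4912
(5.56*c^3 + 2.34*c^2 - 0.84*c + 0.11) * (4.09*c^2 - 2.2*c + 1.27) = 22.7404*c^5 - 2.6614*c^4 - 1.5224*c^3 + 5.2697*c^2 - 1.3088*c + 0.1397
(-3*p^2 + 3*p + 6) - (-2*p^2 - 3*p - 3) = -p^2 + 6*p + 9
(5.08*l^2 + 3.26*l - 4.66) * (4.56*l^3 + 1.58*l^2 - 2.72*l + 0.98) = 23.1648*l^5 + 22.892*l^4 - 29.9164*l^3 - 11.2516*l^2 + 15.87*l - 4.5668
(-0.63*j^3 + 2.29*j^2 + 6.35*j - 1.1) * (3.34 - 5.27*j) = 3.3201*j^4 - 14.1725*j^3 - 25.8159*j^2 + 27.006*j - 3.674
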